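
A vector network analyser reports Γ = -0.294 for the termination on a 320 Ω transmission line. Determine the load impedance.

Z_L ≈ 175 Ω

Z_L = Z_0·(1 + Γ)/(1 − Γ) = 320·(0.706)/(1.29)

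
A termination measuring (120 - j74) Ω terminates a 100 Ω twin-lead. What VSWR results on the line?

VSWR ≈ 1.99

Γ = (Z_L − Z_0)/(Z_L + Z_0) = (20 − j74)/(220 − j74)
|Γ| = 76.7/232 = 0.33
VSWR = (1 + |Γ|)/(1 − |Γ|) = 1.33/0.67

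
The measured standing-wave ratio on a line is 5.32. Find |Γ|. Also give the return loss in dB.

|Γ| ≈ 0.684; return loss ≈ 3.3 dB

|Γ| = (S − 1)/(S + 1) = (5.32 − 1)/(5.32 + 1) = 4.32/6.32
RL = −20·log₁₀|Γ| = −20·log₁₀(0.684)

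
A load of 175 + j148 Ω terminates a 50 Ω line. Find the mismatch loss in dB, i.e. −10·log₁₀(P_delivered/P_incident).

Γ = (125 + j148)/(225 + j148), |Γ| = 0.719
|Γ|² = 0.517, so P_del/P_inc = 1 − |Γ|² = 0.483
ML = −10·log₁₀(1 − |Γ|²)

mismatch loss ≈ 3.16 dB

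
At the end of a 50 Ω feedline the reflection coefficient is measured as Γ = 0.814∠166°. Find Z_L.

Z_L = Z_0·(1 + Γ)/(1 − Γ) = 50·(0.21 + j0.197)/(1.79 − j0.197)

Z_L ≈ 5.2 + j6.07 Ω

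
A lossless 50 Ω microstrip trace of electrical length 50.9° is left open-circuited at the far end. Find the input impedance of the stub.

tan(βl) = 1.23
For an open-circuited stub, Z_in = −jZ_0·cot(βl) = −jZ_0/tan(βl)

Z_in ≈ −j40.6 Ω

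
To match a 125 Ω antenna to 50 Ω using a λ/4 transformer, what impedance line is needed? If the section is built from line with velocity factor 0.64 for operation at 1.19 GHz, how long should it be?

Z_qwt = √(Z_0·R_L) = √(50 × 125) = √6250
λ = 0.64·c/f = 0.161 m, so l = λ/4 = 0.0403 m

Z_qwt ≈ 79.1 Ω; length ≈ 4.03 cm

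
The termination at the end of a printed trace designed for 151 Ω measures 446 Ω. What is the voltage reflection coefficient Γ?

Γ = 0.494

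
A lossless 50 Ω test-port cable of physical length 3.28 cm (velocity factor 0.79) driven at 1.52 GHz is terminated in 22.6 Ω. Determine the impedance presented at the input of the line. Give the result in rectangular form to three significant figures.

λ = v/f = 0.79·c / 1.52 GHz = 0.156 m
βl = 2π·l/λ = 2π × 0.21 = 75.7°
tan(βl) = tan(75.7°) = 3.93
Z_in = Z_0·(Z_L + jZ_0·tanβl)/(Z_0 + jZ_L·tanβl)
     = 50·(22.6 + j197)/(50 + j88.9)

Z_in ≈ 89.5 + j37.6 Ω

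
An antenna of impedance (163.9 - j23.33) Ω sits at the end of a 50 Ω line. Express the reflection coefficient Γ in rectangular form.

Γ ≈ 0.538 − j0.0504

Γ = (Z_L − Z_0)/(Z_L + Z_0) = (113.9 − j23.33)/(213.9 − j23.33)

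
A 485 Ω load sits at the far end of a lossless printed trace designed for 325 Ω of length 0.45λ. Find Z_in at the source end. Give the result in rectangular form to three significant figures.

βl = 2π × 0.45 = 162°
tan(βl) = tan(162°) = -0.325
Z_in = Z_0·(Z_L + jZ_0·tanβl)/(Z_0 + jZ_L·tanβl)
     = 325·(485 − j106)/(325 − j158)

Z_in ≈ 434 + j105 Ω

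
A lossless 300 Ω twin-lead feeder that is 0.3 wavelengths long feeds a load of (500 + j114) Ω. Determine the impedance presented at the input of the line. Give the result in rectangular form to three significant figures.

βl = 2π × 0.3 = 108°
tan(βl) = tan(108°) = -3.08
Z_in = Z_0·(Z_L + jZ_0·tanβl)/(Z_0 + jZ_L·tanβl)
     = 300·(500 − j809)/(651 − j1540)

Z_in ≈ 169 + j26.1 Ω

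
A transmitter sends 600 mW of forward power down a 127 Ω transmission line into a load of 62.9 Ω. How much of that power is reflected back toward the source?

P_reflected ≈ 68.4 mW

Γ = (62.9 − 127)/(62.9 + 127) = -0.338
|Γ|² = 0.114
P_refl = |Γ|²·P_inc = 68.4 mW, P_del = (1 − |Γ|²)·P_inc = 532 mW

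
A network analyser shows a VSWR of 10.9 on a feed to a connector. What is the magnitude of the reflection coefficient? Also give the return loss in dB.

|Γ| = (S − 1)/(S + 1) = (10.9 − 1)/(10.9 + 1) = 9.9/11.9
RL = −20·log₁₀|Γ| = −20·log₁₀(0.832)

|Γ| ≈ 0.832; return loss ≈ 1.6 dB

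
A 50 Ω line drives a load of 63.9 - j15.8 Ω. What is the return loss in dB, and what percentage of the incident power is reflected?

Γ = (13.9 − j15.8)/(113.9 − j15.8), |Γ| = 0.183
RL = −20·log₁₀(0.183) = 14.8 dB
P_refl/P_inc = |Γ|² = 0.0335

RL ≈ 14.8 dB; 3.35% of incident power reflected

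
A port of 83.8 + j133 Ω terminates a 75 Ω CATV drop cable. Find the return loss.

RL ≈ 3.83 dB

Γ = (8.8 + j133)/(158.8 + j133), |Γ| = 0.643
RL = −20·log₁₀|Γ| = −20·log₁₀(0.643)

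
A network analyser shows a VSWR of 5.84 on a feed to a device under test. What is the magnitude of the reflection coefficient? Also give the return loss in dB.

|Γ| ≈ 0.708; return loss ≈ 3 dB

|Γ| = (S − 1)/(S + 1) = (5.84 − 1)/(5.84 + 1) = 4.84/6.84
RL = −20·log₁₀|Γ| = −20·log₁₀(0.708)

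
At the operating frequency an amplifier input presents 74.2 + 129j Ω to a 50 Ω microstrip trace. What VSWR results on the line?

VSWR ≈ 6.49

Γ = (Z_L − Z_0)/(Z_L + Z_0) = (24.2 + j129)/(124.2 + j129)
|Γ| = 131/179 = 0.733
VSWR = (1 + |Γ|)/(1 − |Γ|) = 1.73/0.267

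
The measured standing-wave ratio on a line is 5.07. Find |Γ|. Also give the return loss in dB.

|Γ| ≈ 0.671; return loss ≈ 3.47 dB

|Γ| = (S − 1)/(S + 1) = (5.07 − 1)/(5.07 + 1) = 4.07/6.07
RL = −20·log₁₀|Γ| = −20·log₁₀(0.671)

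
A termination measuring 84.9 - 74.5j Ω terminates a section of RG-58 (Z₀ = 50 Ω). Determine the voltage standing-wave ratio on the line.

VSWR ≈ 3.29

Γ = (Z_L − Z_0)/(Z_L + Z_0) = (34.9 − j74.5)/(134.9 − j74.5)
|Γ| = 82.3/154 = 0.534
VSWR = (1 + |Γ|)/(1 − |Γ|) = 1.53/0.466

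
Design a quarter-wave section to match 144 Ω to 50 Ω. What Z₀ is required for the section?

Z_qwt ≈ 84.9 Ω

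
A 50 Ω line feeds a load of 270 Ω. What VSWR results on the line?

VSWR ≈ 5.4

For a purely resistive load, VSWR = R_L/Z_0 or Z_0/R_L (whichever > 1) = 270/50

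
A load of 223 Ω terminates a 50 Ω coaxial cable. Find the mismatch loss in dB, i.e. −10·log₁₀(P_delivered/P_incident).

Γ = (223 − 50)/(223 + 50) = 0.634
|Γ|² = 0.402, so P_del/P_inc = 1 − |Γ|² = 0.598
ML = −10·log₁₀(1 − |Γ|²)

mismatch loss ≈ 2.23 dB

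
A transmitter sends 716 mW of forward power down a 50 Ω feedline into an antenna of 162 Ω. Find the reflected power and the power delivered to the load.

Γ = (162 − 50)/(162 + 50) = 0.528
|Γ|² = 0.279
P_refl = |Γ|²·P_inc = 200 mW, P_del = (1 − |Γ|²)·P_inc = 516 mW

P_reflected ≈ 200 mW; P_delivered ≈ 516 mW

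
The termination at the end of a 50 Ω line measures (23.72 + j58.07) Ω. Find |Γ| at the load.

|Γ| ≈ 0.679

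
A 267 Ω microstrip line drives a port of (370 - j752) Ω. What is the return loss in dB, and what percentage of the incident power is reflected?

Γ = (103 − j752)/(637 − j752), |Γ| = 0.77
RL = −20·log₁₀(0.77) = 2.27 dB
P_refl/P_inc = |Γ|² = 0.593

RL ≈ 2.27 dB; 59.3% of incident power reflected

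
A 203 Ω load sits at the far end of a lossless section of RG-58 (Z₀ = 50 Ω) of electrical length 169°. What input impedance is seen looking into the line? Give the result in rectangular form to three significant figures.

Z_in ≈ 130 + j92.7 Ω

tan(βl) = tan(169°) = -0.194
Z_in = Z_0·(Z_L + jZ_0·tanβl)/(Z_0 + jZ_L·tanβl)
     = 50·(203 − j9.72)/(50 − j39.5)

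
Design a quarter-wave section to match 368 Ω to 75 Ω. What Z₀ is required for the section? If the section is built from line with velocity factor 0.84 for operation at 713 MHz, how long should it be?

Z_qwt ≈ 166 Ω; length ≈ 8.84 cm

Z_qwt = √(Z_0·R_L) = √(75 × 368) = √27600
λ = 0.84·c/f = 0.353 m, so l = λ/4 = 0.0884 m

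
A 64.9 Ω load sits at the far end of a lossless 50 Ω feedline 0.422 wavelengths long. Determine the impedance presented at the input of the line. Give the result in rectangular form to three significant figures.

βl = 2π × 0.422 = 152°
tan(βl) = tan(152°) = -0.534
Z_in = Z_0·(Z_L + jZ_0·tanβl)/(Z_0 + jZ_L·tanβl)
     = 50·(64.9 − j26.7)/(50 − j34.6)

Z_in ≈ 56.4 + j12.3 Ω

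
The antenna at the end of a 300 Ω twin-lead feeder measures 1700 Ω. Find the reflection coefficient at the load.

Γ = (Z_L − Z_0)/(Z_L + Z_0) = (1700 − 300)/(1700 + 300) = 1400/2000

Γ = 0.7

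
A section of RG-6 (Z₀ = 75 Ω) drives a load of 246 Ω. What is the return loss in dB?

Γ = (246 − 75)/(246 + 75) = 0.533
RL = −20·log₁₀|Γ| = −20·log₁₀(0.533)

RL ≈ 5.47 dB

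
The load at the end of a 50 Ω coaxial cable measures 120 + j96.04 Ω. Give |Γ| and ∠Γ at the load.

Γ ≈ 0.609 ∠ 24.4°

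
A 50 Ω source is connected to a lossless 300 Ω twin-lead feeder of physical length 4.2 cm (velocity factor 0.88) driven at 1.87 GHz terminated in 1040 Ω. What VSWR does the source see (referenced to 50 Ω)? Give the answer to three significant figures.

λ = v/f = 0.88·c / 1.87 GHz = 0.141 m
βl = 2π·l/λ = 2π × 0.298 = 107°
tan(βl) = -3.25
Z_in = Z_0·(Z_L + jZ_0·tanβl)/(Z_0 + jZ_L·tanβl) = 94 + j84 Ω
Γ_s = (Z_in − Z_s)/(Z_in + Z_s) = (44 + j84)/(144 + j84), |Γ_s| = 0.569
VSWR = (1 + |Γ_s|)/(1 − |Γ_s|)

VSWR ≈ 3.64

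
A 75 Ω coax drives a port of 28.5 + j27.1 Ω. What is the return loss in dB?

Γ = (-46.5 + j27.1)/(103.5 + j27.1), |Γ| = 0.503
RL = −20·log₁₀|Γ| = −20·log₁₀(0.503)

RL ≈ 5.97 dB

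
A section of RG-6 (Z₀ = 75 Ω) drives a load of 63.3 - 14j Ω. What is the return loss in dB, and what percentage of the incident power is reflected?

Γ = (-11.7 − j14)/(138.3 − j14), |Γ| = 0.131
RL = −20·log₁₀(0.131) = 17.6 dB
P_refl/P_inc = |Γ|² = 0.0172

RL ≈ 17.6 dB; 1.72% of incident power reflected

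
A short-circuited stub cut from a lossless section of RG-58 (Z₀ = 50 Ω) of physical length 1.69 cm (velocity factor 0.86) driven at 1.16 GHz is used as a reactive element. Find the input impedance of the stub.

Z_in ≈ +j25.9 Ω

λ = v/f = 0.86·c / 1.16 GHz = 0.222 m
βl = 2π·l/λ = 2π × 0.076 = 27.4°
tan(βl) = 0.517
For a short-circuited stub, Z_in = jZ_0·tan(βl)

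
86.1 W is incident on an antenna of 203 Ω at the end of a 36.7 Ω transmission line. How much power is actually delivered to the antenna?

P_delivered ≈ 44.7 W

Γ = (203 − 36.7)/(203 + 36.7) = 0.694
|Γ|² = 0.481
P_refl = |Γ|²·P_inc = 41.4 W, P_del = (1 − |Γ|²)·P_inc = 44.7 W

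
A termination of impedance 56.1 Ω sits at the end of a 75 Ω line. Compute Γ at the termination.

Γ = -0.144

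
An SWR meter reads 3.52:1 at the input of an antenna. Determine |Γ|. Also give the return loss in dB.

|Γ| ≈ 0.558; return loss ≈ 5.07 dB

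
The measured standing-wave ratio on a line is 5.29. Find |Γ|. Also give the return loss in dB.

|Γ| ≈ 0.682; return loss ≈ 3.32 dB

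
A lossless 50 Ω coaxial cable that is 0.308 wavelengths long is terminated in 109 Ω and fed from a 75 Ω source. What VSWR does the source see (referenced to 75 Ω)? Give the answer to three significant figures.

VSWR ≈ 3.07

βl = 2π × 0.308 = 111°
tan(βl) = -2.62
Z_in = Z_0·(Z_L + jZ_0·tanβl)/(Z_0 + jZ_L·tanβl) = 25.5 + j14.6 Ω
Γ_s = (Z_in − Z_s)/(Z_in + Z_s) = (-49.5 + j14.6)/(100 + j14.6), |Γ_s| = 0.508
VSWR = (1 + |Γ_s|)/(1 − |Γ_s|)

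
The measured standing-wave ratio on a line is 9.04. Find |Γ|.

|Γ| ≈ 0.801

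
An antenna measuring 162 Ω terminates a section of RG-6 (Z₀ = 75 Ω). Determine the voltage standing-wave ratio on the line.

VSWR ≈ 2.16

Γ = (162 − 75)/(162 + 75) = 0.367
VSWR = (1 + 0.367)/(1 − 0.367)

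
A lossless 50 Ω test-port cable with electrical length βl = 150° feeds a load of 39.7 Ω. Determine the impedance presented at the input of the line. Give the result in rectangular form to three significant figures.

Z_in ≈ 43.7 − j8.82 Ω

tan(βl) = tan(150°) = -0.577
Z_in = Z_0·(Z_L + jZ_0·tanβl)/(Z_0 + jZ_L·tanβl)
     = 50·(39.7 − j28.9)/(50 − j22.9)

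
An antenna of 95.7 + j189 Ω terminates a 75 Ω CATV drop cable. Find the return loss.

RL ≈ 2.54 dB

Γ = (20.7 + j189)/(170.7 + j189), |Γ| = 0.747
RL = −20·log₁₀|Γ| = −20·log₁₀(0.747)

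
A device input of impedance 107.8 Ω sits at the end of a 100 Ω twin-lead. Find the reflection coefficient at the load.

Γ = 0.0375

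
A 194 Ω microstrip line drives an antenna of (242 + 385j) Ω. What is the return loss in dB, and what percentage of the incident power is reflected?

RL ≈ 3.52 dB; 44.5% of incident power reflected

Γ = (48 + j385)/(436 + j385), |Γ| = 0.667
RL = −20·log₁₀(0.667) = 3.52 dB
P_refl/P_inc = |Γ|² = 0.445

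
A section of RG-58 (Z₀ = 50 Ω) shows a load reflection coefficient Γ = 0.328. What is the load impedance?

Z_L = Z_0·(1 + Γ)/(1 − Γ) = 50·(1.33)/(0.672)

Z_L ≈ 98.8 Ω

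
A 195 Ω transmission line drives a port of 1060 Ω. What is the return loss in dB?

RL ≈ 3.23 dB

Γ = (1060 − 195)/(1060 + 195) = 0.689
RL = −20·log₁₀|Γ| = −20·log₁₀(0.689)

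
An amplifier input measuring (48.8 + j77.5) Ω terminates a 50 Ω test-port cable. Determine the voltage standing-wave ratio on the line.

VSWR ≈ 4.23

Γ = (Z_L − Z_0)/(Z_L + Z_0) = (-1.2 + j77.5)/(98.8 + j77.5)
|Γ| = 77.5/126 = 0.617
VSWR = (1 + |Γ|)/(1 − |Γ|) = 1.62/0.383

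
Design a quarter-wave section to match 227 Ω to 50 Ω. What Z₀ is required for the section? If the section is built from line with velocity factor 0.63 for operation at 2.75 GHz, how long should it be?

Z_qwt = √(Z_0·R_L) = √(50 × 227) = √11350
λ = 0.63·c/f = 0.0687 m, so l = λ/4 = 0.0172 m

Z_qwt ≈ 107 Ω; length ≈ 1.72 cm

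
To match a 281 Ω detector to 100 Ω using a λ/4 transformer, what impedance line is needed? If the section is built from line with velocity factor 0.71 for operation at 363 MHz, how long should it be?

Z_qwt ≈ 168 Ω; length ≈ 14.7 cm

Z_qwt = √(Z_0·R_L) = √(100 × 281) = √28100
λ = 0.71·c/f = 0.587 m, so l = λ/4 = 0.147 m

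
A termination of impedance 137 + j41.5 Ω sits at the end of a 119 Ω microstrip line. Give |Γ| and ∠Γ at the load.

Γ ≈ 0.174 ∠ 57.3°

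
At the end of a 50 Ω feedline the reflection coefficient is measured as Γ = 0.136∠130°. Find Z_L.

Z_L ≈ 41.1 + j8.73 Ω

Z_L = Z_0·(1 + Γ)/(1 − Γ) = 50·(0.913 + j0.104)/(1.09 − j0.104)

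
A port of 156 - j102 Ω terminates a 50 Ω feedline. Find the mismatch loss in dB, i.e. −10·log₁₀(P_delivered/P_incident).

Γ = (106 − j102)/(206 − j102), |Γ| = 0.64
|Γ|² = 0.41, so P_del/P_inc = 1 − |Γ|² = 0.59
ML = −10·log₁₀(1 − |Γ|²)

mismatch loss ≈ 2.29 dB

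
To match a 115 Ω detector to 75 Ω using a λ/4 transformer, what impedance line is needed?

Z_qwt ≈ 92.9 Ω

Z_qwt = √(Z_0·R_L) = √(75 × 115) = √8625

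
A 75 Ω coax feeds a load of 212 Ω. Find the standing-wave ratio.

VSWR ≈ 2.83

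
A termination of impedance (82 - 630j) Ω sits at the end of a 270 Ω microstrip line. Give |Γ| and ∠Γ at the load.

Γ ≈ 0.911 ∠ -45.8°

Γ = (Z_L − Z_0)/(Z_L + Z_0) = (-188 − j630)/(352 − j630)
|Γ| = 657/722 = 0.911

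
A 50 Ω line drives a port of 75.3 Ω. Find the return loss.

Γ = (75.3 − 50)/(75.3 + 50) = 0.202
RL = −20·log₁₀|Γ| = −20·log₁₀(0.202)

RL ≈ 13.9 dB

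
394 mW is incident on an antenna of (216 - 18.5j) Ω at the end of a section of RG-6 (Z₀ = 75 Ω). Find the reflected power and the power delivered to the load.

P_reflected ≈ 93.7 mW; P_delivered ≈ 300 mW

|Γ| = |(141 − j18.5)/(291 − j18.5)| = 0.488
|Γ|² = 0.238
P_refl = |Γ|²·P_inc = 93.7 mW, P_del = (1 − |Γ|²)·P_inc = 300 mW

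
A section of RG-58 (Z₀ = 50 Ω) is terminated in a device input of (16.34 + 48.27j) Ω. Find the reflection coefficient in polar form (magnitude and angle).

Γ ≈ 0.717 ∠ 88.8°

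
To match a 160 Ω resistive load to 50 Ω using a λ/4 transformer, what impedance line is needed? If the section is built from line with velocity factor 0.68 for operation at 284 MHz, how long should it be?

Z_qwt = √(Z_0·R_L) = √(50 × 160) = √8000
λ = 0.68·c/f = 0.718 m, so l = λ/4 = 0.18 m

Z_qwt ≈ 89.4 Ω; length ≈ 18 cm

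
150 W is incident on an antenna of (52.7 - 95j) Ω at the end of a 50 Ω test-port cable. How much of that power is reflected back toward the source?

|Γ| = |(2.7 − j95)/(102.7 − j95)| = 0.679
|Γ|² = 0.461
P_refl = |Γ|²·P_inc = 69.2 W, P_del = (1 − |Γ|²)·P_inc = 80.8 W

P_reflected ≈ 69.2 W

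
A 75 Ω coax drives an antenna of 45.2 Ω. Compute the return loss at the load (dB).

RL ≈ 12.1 dB

Γ = (45.2 − 75)/(45.2 + 75) = -0.248
RL = −20·log₁₀|Γ| = −20·log₁₀(0.248)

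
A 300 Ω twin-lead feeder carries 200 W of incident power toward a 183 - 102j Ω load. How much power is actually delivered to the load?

P_delivered ≈ 180 W

|Γ| = |(-117 − j102)/(483 − j102)| = 0.314
|Γ|² = 0.0989
P_refl = |Γ|²·P_inc = 19.8 W, P_del = (1 − |Γ|²)·P_inc = 180 W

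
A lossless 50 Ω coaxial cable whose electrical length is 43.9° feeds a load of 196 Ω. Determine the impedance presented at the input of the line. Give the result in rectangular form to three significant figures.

Z_in ≈ 24.8 − j45.4 Ω

tan(βl) = tan(43.9°) = 0.962
Z_in = Z_0·(Z_L + jZ_0·tanβl)/(Z_0 + jZ_L·tanβl)
     = 50·(196 + j48.1)/(50 + j189)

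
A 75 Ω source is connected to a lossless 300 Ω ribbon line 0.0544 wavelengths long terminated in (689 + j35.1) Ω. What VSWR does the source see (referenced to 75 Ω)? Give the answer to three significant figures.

VSWR ≈ 8.54

βl = 2π × 0.0544 = 19.6°
tan(βl) = 0.356
Z_in = Z_0·(Z_L + jZ_0·tanβl)/(Z_0 + jZ_L·tanβl) = 489 − j269 Ω
Γ_s = (Z_in − Z_s)/(Z_in + Z_s) = (414 − j269)/(564 − j269), |Γ_s| = 0.79
VSWR = (1 + |Γ_s|)/(1 − |Γ_s|)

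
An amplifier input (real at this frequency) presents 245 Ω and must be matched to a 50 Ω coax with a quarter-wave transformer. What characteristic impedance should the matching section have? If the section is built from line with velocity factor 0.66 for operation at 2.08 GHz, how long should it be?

Z_qwt = √(Z_0·R_L) = √(50 × 245) = √12250
λ = 0.66·c/f = 0.0952 m, so l = λ/4 = 0.0238 m

Z_qwt ≈ 111 Ω; length ≈ 2.38 cm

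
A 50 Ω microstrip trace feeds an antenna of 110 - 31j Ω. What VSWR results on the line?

VSWR ≈ 2.42

Γ = (Z_L − Z_0)/(Z_L + Z_0) = (60 − j31)/(160 − j31)
|Γ| = 67.5/163 = 0.414
VSWR = (1 + |Γ|)/(1 − |Γ|) = 1.41/0.586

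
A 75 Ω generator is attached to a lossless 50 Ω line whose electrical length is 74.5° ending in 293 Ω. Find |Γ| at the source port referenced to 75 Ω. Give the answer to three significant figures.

tan(βl) = 3.61
Z_in = Z_0·(Z_L + jZ_0·tanβl)/(Z_0 + jZ_L·tanβl) = 9.17 − j13.4 Ω
Γ_s = (Z_in − Z_s)/(Z_in + Z_s) = (-65.8 − j13.4)/(84.2 − j13.4), |Γ_s| = 0.788

|Γ| ≈ 0.788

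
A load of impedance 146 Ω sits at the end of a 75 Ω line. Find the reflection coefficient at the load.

Γ = (Z_L − Z_0)/(Z_L + Z_0) = (146 − 75)/(146 + 75) = 71/221

Γ = 0.321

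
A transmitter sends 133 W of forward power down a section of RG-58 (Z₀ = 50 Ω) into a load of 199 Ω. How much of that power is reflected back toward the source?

P_reflected ≈ 47.6 W

Γ = (199 − 50)/(199 + 50) = 0.598
|Γ|² = 0.358
P_refl = |Γ|²·P_inc = 47.6 W, P_del = (1 − |Γ|²)·P_inc = 85.4 W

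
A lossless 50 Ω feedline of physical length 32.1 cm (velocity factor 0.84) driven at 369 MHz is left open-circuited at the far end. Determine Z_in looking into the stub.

Z_in ≈ +j262 Ω

λ = v/f = 0.84·c / 369 MHz = 0.683 m
βl = 2π·l/λ = 2π × 0.47 = 169°
tan(βl) = -0.191
For an open-circuited stub, Z_in = −jZ_0·cot(βl) = −jZ_0/tan(βl)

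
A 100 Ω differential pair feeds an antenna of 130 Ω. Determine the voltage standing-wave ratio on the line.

For a purely resistive load, VSWR = R_L/Z_0 or Z_0/R_L (whichever > 1) = 130/100

VSWR ≈ 1.3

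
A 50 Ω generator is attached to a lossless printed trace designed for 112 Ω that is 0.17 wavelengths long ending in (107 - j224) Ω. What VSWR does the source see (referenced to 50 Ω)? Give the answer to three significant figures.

VSWR ≈ 2.82

βl = 2π × 0.17 = 61.2°
tan(βl) = 1.82
Z_in = Z_0·(Z_L + jZ_0·tanβl)/(Z_0 + jZ_L·tanβl) = 18.8 − j11.4 Ω
Γ_s = (Z_in − Z_s)/(Z_in + Z_s) = (-31.2 − j11.4)/(68.8 − j11.4), |Γ_s| = 0.476
VSWR = (1 + |Γ_s|)/(1 − |Γ_s|)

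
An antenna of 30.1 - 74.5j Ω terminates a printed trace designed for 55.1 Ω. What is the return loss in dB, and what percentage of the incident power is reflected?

Γ = (-25 − j74.5)/(85.2 − j74.5), |Γ| = 0.694
RL = −20·log₁₀(0.694) = 3.17 dB
P_refl/P_inc = |Γ|² = 0.482

RL ≈ 3.17 dB; 48.2% of incident power reflected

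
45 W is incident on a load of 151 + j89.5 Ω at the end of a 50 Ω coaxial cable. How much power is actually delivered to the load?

P_delivered ≈ 28.1 W

|Γ| = |(101 + j89.5)/(201 + j89.5)| = 0.613
|Γ|² = 0.376
P_refl = |Γ|²·P_inc = 16.9 W, P_del = (1 − |Γ|²)·P_inc = 28.1 W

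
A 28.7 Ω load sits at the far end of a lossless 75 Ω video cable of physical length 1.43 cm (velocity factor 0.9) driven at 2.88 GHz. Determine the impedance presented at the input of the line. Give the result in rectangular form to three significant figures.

Z_in ≈ 67 + j70.3 Ω

λ = v/f = 0.9·c / 2.88 GHz = 0.0938 m
βl = 2π·l/λ = 2π × 0.153 = 54.9°
tan(βl) = tan(54.9°) = 1.42
Z_in = Z_0·(Z_L + jZ_0·tanβl)/(Z_0 + jZ_L·tanβl)
     = 75·(28.7 + j107)/(75 + j40.9)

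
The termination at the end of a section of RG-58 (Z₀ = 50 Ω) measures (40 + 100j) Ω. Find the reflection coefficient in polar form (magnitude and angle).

Γ ≈ 0.747 ∠ 47.7°

Γ = (Z_L − Z_0)/(Z_L + Z_0) = (-10 + j100)/(90 + j100)
|Γ| = 100/135 = 0.747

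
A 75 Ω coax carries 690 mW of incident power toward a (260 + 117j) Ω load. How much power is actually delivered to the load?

P_delivered ≈ 427 mW

|Γ| = |(185 + j117)/(335 + j117)| = 0.617
|Γ|² = 0.381
P_refl = |Γ|²·P_inc = 263 mW, P_del = (1 − |Γ|²)·P_inc = 427 mW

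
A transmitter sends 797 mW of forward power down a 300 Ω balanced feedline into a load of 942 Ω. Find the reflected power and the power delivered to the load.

P_reflected ≈ 213 mW; P_delivered ≈ 584 mW

Γ = (942 − 300)/(942 + 300) = 0.517
|Γ|² = 0.267
P_refl = |Γ|²·P_inc = 213 mW, P_del = (1 − |Γ|²)·P_inc = 584 mW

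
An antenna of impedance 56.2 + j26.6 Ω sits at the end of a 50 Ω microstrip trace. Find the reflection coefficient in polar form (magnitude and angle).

Γ ≈ 0.249 ∠ 62.8°

Γ = (Z_L − Z_0)/(Z_L + Z_0) = (6.2 + j26.6)/(106.2 + j26.6)
|Γ| = 27.3/109 = 0.249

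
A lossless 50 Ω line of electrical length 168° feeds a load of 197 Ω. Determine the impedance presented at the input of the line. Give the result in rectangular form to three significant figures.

Z_in ≈ 121 + j90.7 Ω

tan(βl) = tan(168°) = -0.213
Z_in = Z_0·(Z_L + jZ_0·tanβl)/(Z_0 + jZ_L·tanβl)
     = 50·(197 − j10.6)/(50 − j41.9)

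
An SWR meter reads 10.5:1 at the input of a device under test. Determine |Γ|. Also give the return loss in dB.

|Γ| ≈ 0.826; return loss ≈ 1.66 dB

|Γ| = (S − 1)/(S + 1) = (10.5 − 1)/(10.5 + 1) = 9.5/11.5
RL = −20·log₁₀|Γ| = −20·log₁₀(0.826)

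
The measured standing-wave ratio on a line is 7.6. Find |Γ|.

|Γ| ≈ 0.767

|Γ| = (S − 1)/(S + 1) = (7.6 − 1)/(7.6 + 1) = 6.6/8.6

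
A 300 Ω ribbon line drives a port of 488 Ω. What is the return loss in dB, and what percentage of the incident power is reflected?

Γ = (488 − 300)/(488 + 300) = 0.239
RL = −20·log₁₀(0.239) = 12.4 dB
P_refl/P_inc = |Γ|² = 0.0569

RL ≈ 12.4 dB; 5.69% of incident power reflected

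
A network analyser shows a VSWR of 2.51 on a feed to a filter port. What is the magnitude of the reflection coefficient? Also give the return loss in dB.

|Γ| ≈ 0.43; return loss ≈ 7.33 dB

|Γ| = (S − 1)/(S + 1) = (2.51 − 1)/(2.51 + 1) = 1.51/3.51
RL = −20·log₁₀|Γ| = −20·log₁₀(0.43)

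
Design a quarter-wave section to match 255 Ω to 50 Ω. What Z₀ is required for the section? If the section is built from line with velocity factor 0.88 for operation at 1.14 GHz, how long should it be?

Z_qwt = √(Z_0·R_L) = √(50 × 255) = √12750
λ = 0.88·c/f = 0.232 m, so l = λ/4 = 0.0579 m

Z_qwt ≈ 113 Ω; length ≈ 5.79 cm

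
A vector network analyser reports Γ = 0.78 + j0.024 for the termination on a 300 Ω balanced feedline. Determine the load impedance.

Z_L ≈ 2400 + j294 Ω

Z_L = Z_0·(1 + Γ)/(1 − Γ) = 300·(1.78 + j0.024)/(0.22 − j0.024)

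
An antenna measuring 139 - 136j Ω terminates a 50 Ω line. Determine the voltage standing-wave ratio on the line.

VSWR ≈ 5.62

Γ = (Z_L − Z_0)/(Z_L + Z_0) = (89 − j136)/(189 − j136)
|Γ| = 163/233 = 0.698
VSWR = (1 + |Γ|)/(1 − |Γ|) = 1.7/0.302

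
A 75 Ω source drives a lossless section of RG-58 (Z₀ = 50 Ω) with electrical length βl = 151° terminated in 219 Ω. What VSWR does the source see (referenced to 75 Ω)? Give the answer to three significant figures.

VSWR ≈ 3.81

tan(βl) = -0.554
Z_in = Z_0·(Z_L + jZ_0·tanβl)/(Z_0 + jZ_L·tanβl) = 41.5 + j73.1 Ω
Γ_s = (Z_in − Z_s)/(Z_in + Z_s) = (-33.5 + j73.1)/(117 + j73.1), |Γ_s| = 0.584
VSWR = (1 + |Γ_s|)/(1 − |Γ_s|)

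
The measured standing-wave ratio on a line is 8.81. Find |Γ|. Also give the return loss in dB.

|Γ| ≈ 0.796; return loss ≈ 1.98 dB

|Γ| = (S − 1)/(S + 1) = (8.81 − 1)/(8.81 + 1) = 7.81/9.81
RL = −20·log₁₀|Γ| = −20·log₁₀(0.796)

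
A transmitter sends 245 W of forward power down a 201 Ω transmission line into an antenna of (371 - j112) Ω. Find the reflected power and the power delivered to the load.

P_reflected ≈ 29.9 W; P_delivered ≈ 215 W

|Γ| = |(170 − j112)/(572 − j112)| = 0.349
|Γ|² = 0.122
P_refl = |Γ|²·P_inc = 29.9 W, P_del = (1 − |Γ|²)·P_inc = 215 W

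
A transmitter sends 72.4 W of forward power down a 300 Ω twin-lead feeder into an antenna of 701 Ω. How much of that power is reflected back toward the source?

Γ = (701 − 300)/(701 + 300) = 0.401
|Γ|² = 0.16
P_refl = |Γ|²·P_inc = 11.6 W, P_del = (1 − |Γ|²)·P_inc = 60.8 W

P_reflected ≈ 11.6 W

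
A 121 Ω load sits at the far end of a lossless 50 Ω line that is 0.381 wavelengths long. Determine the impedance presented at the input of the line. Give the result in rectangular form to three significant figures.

βl = 2π × 0.381 = 137°
tan(βl) = tan(137°) = -0.927
Z_in = Z_0·(Z_L + jZ_0·tanβl)/(Z_0 + jZ_L·tanβl)
     = 50·(121 − j46.4)/(50 − j112)

Z_in ≈ 37.3 + j37.3 Ω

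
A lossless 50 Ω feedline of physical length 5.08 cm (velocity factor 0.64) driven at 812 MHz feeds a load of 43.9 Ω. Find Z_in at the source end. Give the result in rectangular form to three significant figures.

Z_in ≈ 56.1 + j3.13 Ω

λ = v/f = 0.64·c / 812 MHz = 0.236 m
βl = 2π·l/λ = 2π × 0.215 = 77.3°
tan(βl) = tan(77.3°) = 4.45
Z_in = Z_0·(Z_L + jZ_0·tanβl)/(Z_0 + jZ_L·tanβl)
     = 50·(43.9 + j223)/(50 + j195)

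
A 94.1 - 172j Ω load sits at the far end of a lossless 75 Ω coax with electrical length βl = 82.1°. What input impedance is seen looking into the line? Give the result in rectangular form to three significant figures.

tan(βl) = tan(82.1°) = 7.21
Z_in = Z_0·(Z_L + jZ_0·tanβl)/(Z_0 + jZ_L·tanβl)
     = 75·(94.1 + j368)/(1310 + j678)

Z_in ≈ 12.8 + j14.4 Ω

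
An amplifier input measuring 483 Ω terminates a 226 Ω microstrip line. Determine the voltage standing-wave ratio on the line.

For a purely resistive load, VSWR = R_L/Z_0 or Z_0/R_L (whichever > 1) = 483/226

VSWR ≈ 2.14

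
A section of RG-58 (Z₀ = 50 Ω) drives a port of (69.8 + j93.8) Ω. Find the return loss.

RL ≈ 4.01 dB

Γ = (19.8 + j93.8)/(119.8 + j93.8), |Γ| = 0.63
RL = −20·log₁₀|Γ| = −20·log₁₀(0.63)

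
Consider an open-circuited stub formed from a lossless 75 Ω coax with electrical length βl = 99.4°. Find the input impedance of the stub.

tan(βl) = -6.04
For an open-circuited stub, Z_in = −jZ_0·cot(βl) = −jZ_0/tan(βl)

Z_in ≈ +j12.4 Ω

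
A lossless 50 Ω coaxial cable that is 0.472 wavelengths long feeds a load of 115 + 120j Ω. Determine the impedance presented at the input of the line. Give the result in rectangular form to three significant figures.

Z_in ≈ 53.9 + j93.3 Ω

βl = 2π × 0.472 = 170°
tan(βl) = tan(170°) = -0.178
Z_in = Z_0·(Z_L + jZ_0·tanβl)/(Z_0 + jZ_L·tanβl)
     = 50·(115 + j111)/(71.3 − j20.4)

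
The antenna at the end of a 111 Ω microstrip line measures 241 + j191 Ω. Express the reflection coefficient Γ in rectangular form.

Γ = (Z_L − Z_0)/(Z_L + Z_0) = (130 + j191)/(352 + j191)

Γ ≈ 0.513 + j0.264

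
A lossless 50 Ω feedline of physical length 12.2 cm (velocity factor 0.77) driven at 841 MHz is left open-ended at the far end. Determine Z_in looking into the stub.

Z_in ≈ +j137 Ω

λ = v/f = 0.77·c / 841 MHz = 0.275 m
βl = 2π·l/λ = 2π × 0.444 = 160°
tan(βl) = -0.366
For an open-ended stub, Z_in = −jZ_0·cot(βl) = −jZ_0/tan(βl)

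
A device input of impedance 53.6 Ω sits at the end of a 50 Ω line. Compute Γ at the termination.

Γ = 0.0347

Γ = (Z_L − Z_0)/(Z_L + Z_0) = (53.6 − 50)/(53.6 + 50) = 3.6/103.6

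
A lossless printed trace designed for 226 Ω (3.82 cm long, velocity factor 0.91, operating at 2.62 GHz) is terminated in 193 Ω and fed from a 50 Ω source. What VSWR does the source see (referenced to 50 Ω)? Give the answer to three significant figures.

λ = v/f = 0.91·c / 2.62 GHz = 0.104 m
βl = 2π·l/λ = 2π × 0.367 = 132°
tan(βl) = -1.11
Z_in = Z_0·(Z_L + jZ_0·tanβl)/(Z_0 + jZ_L·tanβl) = 227 − j35.8 Ω
Γ_s = (Z_in − Z_s)/(Z_in + Z_s) = (177 − j35.8)/(277 − j35.8), |Γ_s| = 0.646
VSWR = (1 + |Γ_s|)/(1 − |Γ_s|)

VSWR ≈ 4.66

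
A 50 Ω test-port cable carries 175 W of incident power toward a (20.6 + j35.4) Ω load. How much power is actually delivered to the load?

|Γ| = |(-29.4 + j35.4)/(70.6 + j35.4)| = 0.583
|Γ|² = 0.339
P_refl = |Γ|²·P_inc = 59.4 W, P_del = (1 − |Γ|²)·P_inc = 116 W

P_delivered ≈ 116 W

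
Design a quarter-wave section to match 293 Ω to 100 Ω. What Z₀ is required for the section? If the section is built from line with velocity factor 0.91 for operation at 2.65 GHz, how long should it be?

Z_qwt = √(Z_0·R_L) = √(100 × 293) = √29300
λ = 0.91·c/f = 0.103 m, so l = λ/4 = 0.0258 m

Z_qwt ≈ 171 Ω; length ≈ 2.58 cm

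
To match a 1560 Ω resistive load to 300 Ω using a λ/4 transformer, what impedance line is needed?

Z_qwt = √(Z_0·R_L) = √(300 × 1560) = √468000

Z_qwt ≈ 684 Ω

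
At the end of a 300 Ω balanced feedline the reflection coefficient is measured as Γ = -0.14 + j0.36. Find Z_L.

Z_L ≈ 179 + j151 Ω

Z_L = Z_0·(1 + Γ)/(1 − Γ) = 300·(0.86 + j0.36)/(1.14 − j0.36)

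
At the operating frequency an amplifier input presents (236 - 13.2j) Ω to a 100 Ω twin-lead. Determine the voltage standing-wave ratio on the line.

VSWR ≈ 2.37

Γ = (Z_L − Z_0)/(Z_L + Z_0) = (136 − j13.2)/(336 − j13.2)
|Γ| = 137/336 = 0.406
VSWR = (1 + |Γ|)/(1 − |Γ|) = 1.41/0.594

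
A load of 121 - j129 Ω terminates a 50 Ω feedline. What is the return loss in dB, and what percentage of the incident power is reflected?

RL ≈ 3.26 dB; 47.3% of incident power reflected

Γ = (71 − j129)/(171 − j129), |Γ| = 0.687
RL = −20·log₁₀(0.687) = 3.26 dB
P_refl/P_inc = |Γ|² = 0.473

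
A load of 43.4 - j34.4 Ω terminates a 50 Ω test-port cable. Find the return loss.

Γ = (-6.6 − j34.4)/(93.4 − j34.4), |Γ| = 0.352
RL = −20·log₁₀|Γ| = −20·log₁₀(0.352)

RL ≈ 9.07 dB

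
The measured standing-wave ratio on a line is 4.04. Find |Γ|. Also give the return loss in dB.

|Γ| ≈ 0.603; return loss ≈ 4.39 dB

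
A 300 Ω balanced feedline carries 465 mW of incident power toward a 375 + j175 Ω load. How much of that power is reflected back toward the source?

|Γ| = |(75 + j175)/(675 + j175)| = 0.273
|Γ|² = 0.0746
P_refl = |Γ|²·P_inc = 34.7 mW, P_del = (1 − |Γ|²)·P_inc = 430 mW

P_reflected ≈ 34.7 mW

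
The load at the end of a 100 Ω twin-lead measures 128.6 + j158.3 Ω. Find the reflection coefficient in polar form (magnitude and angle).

Γ ≈ 0.579 ∠ 45.1°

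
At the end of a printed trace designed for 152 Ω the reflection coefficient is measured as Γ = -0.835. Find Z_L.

Z_L = Z_0·(1 + Γ)/(1 − Γ) = 152·(0.165)/(1.83)

Z_L ≈ 13.7 Ω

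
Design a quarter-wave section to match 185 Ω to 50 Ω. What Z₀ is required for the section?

Z_qwt = √(Z_0·R_L) = √(50 × 185) = √9250

Z_qwt ≈ 96.2 Ω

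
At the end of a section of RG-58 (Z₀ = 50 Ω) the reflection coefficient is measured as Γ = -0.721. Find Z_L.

Z_L = Z_0·(1 + Γ)/(1 − Γ) = 50·(0.279)/(1.72)

Z_L ≈ 8.11 Ω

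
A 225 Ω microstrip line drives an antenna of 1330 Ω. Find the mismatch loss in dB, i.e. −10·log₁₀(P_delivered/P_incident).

mismatch loss ≈ 3.05 dB

Γ = (1330 − 225)/(1330 + 225) = 0.711
|Γ|² = 0.505, so P_del/P_inc = 1 − |Γ|² = 0.495
ML = −10·log₁₀(1 − |Γ|²)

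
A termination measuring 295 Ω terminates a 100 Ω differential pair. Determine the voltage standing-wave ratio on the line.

VSWR ≈ 2.95

For a purely resistive load, VSWR = R_L/Z_0 or Z_0/R_L (whichever > 1) = 295/100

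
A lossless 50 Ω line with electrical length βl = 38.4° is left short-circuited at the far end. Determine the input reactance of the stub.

tan(βl) = 0.793
For a short-circuited stub, Z_in = jZ_0·tan(βl)

X_in ≈ 39.6 Ω (inductive)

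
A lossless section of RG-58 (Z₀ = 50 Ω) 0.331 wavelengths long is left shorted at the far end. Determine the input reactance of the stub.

βl = 2π × 0.331 = 119°
tan(βl) = -1.79
For a shorted stub, Z_in = jZ_0·tan(βl)

X_in ≈ -89.6 Ω (capacitive)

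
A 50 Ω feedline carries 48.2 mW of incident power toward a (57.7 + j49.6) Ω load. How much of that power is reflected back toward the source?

P_reflected ≈ 8.64 mW

|Γ| = |(7.7 + j49.6)/(107.7 + j49.6)| = 0.423
|Γ|² = 0.179
P_refl = |Γ|²·P_inc = 8.64 mW, P_del = (1 − |Γ|²)·P_inc = 39.6 mW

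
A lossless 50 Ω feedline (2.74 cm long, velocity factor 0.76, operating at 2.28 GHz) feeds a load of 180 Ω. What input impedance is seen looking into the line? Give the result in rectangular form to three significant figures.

Z_in ≈ 14.2 + j7 Ω

λ = v/f = 0.76·c / 2.28 GHz = 0.1 m
βl = 2π·l/λ = 2π × 0.274 = 98.6°
tan(βl) = tan(98.6°) = -6.58
Z_in = Z_0·(Z_L + jZ_0·tanβl)/(Z_0 + jZ_L·tanβl)
     = 50·(180 − j329)/(50 − j1180)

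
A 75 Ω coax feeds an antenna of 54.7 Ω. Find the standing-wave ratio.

VSWR ≈ 1.37

Γ = (54.7 − 75)/(54.7 + 75) = -0.157
VSWR = (1 + 0.157)/(1 − 0.157)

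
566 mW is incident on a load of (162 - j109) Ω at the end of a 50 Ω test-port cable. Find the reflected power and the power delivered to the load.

P_reflected ≈ 243 mW; P_delivered ≈ 323 mW

|Γ| = |(112 − j109)/(212 − j109)| = 0.656
|Γ|² = 0.43
P_refl = |Γ|²·P_inc = 243 mW, P_del = (1 − |Γ|²)·P_inc = 323 mW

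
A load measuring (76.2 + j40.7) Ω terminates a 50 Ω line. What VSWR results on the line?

VSWR ≈ 2.15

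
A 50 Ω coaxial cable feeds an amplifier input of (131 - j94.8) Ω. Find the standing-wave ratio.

VSWR ≈ 4.13

Γ = (Z_L − Z_0)/(Z_L + Z_0) = (81 − j94.8)/(181 − j94.8)
|Γ| = 125/204 = 0.61
VSWR = (1 + |Γ|)/(1 − |Γ|) = 1.61/0.39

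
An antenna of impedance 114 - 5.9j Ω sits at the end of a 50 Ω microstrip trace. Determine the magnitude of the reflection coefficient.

Γ = (Z_L − Z_0)/(Z_L + Z_0) = (64 − j5.9)/(164 − j5.9)
|Γ| = 64.3/164

|Γ| ≈ 0.392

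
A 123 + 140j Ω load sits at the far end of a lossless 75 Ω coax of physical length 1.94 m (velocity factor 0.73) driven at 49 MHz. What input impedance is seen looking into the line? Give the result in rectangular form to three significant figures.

Z_in ≈ 38.3 + j73.9 Ω

λ = v/f = 0.73·c / 49 MHz = 4.47 m
βl = 2π·l/λ = 2π × 0.434 = 156°
tan(βl) = tan(156°) = -0.44
Z_in = Z_0·(Z_L + jZ_0·tanβl)/(Z_0 + jZ_L·tanβl)
     = 75·(123 + j107)/(137 − j54.1)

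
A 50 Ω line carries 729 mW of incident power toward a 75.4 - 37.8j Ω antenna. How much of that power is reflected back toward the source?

|Γ| = |(25.4 − j37.8)/(125.4 − j37.8)| = 0.348
|Γ|² = 0.121
P_refl = |Γ|²·P_inc = 88.1 mW, P_del = (1 − |Γ|²)·P_inc = 641 mW

P_reflected ≈ 88.1 mW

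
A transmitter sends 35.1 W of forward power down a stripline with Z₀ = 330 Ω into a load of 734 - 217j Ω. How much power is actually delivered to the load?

P_delivered ≈ 28.8 W

|Γ| = |(404 − j217)/(1064 − j217)| = 0.422
|Γ|² = 0.178
P_refl = |Γ|²·P_inc = 6.26 W, P_del = (1 − |Γ|²)·P_inc = 28.8 W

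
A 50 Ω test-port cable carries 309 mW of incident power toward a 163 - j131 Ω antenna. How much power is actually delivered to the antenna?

|Γ| = |(113 − j131)/(213 − j131)| = 0.692
|Γ|² = 0.479
P_refl = |Γ|²·P_inc = 148 mW, P_del = (1 − |Γ|²)·P_inc = 161 mW

P_delivered ≈ 161 mW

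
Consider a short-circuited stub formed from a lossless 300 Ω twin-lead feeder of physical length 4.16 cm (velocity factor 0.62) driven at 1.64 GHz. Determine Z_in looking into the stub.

Z_in ≈ −j333 Ω

λ = v/f = 0.62·c / 1.64 GHz = 0.113 m
βl = 2π·l/λ = 2π × 0.367 = 132°
tan(βl) = -1.11
For a short-circuited stub, Z_in = jZ_0·tan(βl)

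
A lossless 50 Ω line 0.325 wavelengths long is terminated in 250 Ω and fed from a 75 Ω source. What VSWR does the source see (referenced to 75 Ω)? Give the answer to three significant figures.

βl = 2π × 0.325 = 117°
tan(βl) = -1.96
Z_in = Z_0·(Z_L + jZ_0·tanβl)/(Z_0 + jZ_L·tanβl) = 12.5 + j24.2 Ω
Γ_s = (Z_in − Z_s)/(Z_in + Z_s) = (-62.5 + j24.2)/(87.5 + j24.2), |Γ_s| = 0.739
VSWR = (1 + |Γ_s|)/(1 − |Γ_s|)

VSWR ≈ 6.66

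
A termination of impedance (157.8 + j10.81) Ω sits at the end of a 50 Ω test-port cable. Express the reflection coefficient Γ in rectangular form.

Γ ≈ 0.52 + j0.025

Γ = (Z_L − Z_0)/(Z_L + Z_0) = (107.8 + j10.81)/(207.8 + j10.81)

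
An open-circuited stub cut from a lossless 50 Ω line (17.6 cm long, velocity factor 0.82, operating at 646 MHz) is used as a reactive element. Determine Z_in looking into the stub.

Z_in ≈ +j206 Ω

λ = v/f = 0.82·c / 646 MHz = 0.381 m
βl = 2π·l/λ = 2π × 0.462 = 166°
tan(βl) = -0.242
For an open-circuited stub, Z_in = −jZ_0·cot(βl) = −jZ_0/tan(βl)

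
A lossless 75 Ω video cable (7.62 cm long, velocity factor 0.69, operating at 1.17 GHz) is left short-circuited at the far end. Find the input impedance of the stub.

Z_in ≈ −j34.9 Ω

λ = v/f = 0.69·c / 1.17 GHz = 0.177 m
βl = 2π·l/λ = 2π × 0.431 = 155°
tan(βl) = -0.465
For a short-circuited stub, Z_in = jZ_0·tan(βl)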